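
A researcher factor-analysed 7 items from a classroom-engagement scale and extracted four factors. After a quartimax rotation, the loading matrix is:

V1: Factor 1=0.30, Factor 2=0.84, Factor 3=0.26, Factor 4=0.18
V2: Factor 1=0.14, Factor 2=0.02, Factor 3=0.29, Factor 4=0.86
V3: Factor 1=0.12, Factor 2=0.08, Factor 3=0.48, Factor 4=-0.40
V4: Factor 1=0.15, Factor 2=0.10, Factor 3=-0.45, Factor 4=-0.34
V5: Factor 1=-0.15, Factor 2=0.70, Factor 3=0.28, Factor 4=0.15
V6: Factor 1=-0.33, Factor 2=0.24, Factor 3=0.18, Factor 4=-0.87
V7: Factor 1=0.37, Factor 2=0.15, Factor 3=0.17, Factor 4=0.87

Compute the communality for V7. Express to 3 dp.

h² = 0.37² + 0.15² + 0.17² + 0.87² = 0.1369 + 0.0225 + 0.0289 + 0.7569 = 0.9452

0.945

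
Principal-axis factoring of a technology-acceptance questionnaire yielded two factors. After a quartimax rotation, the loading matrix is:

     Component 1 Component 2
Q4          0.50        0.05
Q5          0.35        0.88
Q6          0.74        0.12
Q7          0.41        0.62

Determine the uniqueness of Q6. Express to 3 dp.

h² = 0.74² + 0.12² = 0.5476 + 0.0144 = 0.5620
Uniqueness u² = 1 − h² = 1 − 0.5620 = 0.4380

0.438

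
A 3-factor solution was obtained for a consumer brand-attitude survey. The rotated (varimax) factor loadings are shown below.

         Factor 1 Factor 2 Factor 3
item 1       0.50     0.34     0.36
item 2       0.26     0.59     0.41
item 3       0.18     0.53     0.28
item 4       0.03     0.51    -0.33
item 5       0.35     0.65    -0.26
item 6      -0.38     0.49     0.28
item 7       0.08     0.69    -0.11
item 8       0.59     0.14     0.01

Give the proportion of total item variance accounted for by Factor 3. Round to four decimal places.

SS loadings for Factor 3 = 0.36² + 0.41² + 0.28² + (-0.33)² + (-0.26)² + 0.28² + (-0.11)² + 0.01² = 0.6432
Proportion of variance = 0.6432 / 8 = 0.0804.

0.0804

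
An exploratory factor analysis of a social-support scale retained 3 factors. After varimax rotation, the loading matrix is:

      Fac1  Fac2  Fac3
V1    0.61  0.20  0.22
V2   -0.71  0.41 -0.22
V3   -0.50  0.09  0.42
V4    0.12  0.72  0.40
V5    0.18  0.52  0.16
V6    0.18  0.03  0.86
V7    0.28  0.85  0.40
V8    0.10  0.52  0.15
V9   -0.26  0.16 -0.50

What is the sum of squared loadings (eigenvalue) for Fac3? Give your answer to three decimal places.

SS loadings for Fac3 = 0.22² + (-0.22)² + 0.42² + 0.40² + 0.16² + 0.86² + 0.40² + 0.15² + (-0.50)² = 0.0484 + 0.0484 + 0.1764 + 0.1600 + 0.0256 + 0.7396 + 0.1600 + 0.0225 + 0.2500 = 1.6309

1.631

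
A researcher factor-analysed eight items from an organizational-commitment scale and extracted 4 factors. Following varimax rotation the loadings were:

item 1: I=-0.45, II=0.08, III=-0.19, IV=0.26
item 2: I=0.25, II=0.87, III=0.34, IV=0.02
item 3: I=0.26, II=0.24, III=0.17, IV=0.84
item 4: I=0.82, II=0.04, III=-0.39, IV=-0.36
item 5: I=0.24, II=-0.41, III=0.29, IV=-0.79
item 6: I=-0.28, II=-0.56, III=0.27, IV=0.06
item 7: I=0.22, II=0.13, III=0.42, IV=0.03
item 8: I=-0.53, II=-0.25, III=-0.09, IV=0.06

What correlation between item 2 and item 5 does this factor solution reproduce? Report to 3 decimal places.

-0.214

r̂ = Σ λ_i·λ_j across factors = (0.25)(0.24) + (0.87)(-0.41) + (0.34)(0.29) + (0.02)(-0.79)
  = +0.0600 -0.3567 +0.0986 -0.0158 = -0.2139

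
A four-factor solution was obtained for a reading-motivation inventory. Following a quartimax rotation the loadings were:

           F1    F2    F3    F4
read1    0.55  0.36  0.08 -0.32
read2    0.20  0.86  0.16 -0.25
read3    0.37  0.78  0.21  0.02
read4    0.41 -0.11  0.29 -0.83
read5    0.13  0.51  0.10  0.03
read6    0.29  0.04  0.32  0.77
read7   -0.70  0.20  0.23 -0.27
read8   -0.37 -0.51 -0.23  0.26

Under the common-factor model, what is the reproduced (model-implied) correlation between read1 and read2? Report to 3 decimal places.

0.512

r̂ = Σ λ_i·λ_j across factors = (0.55)(0.20) + (0.36)(0.86) + (0.08)(0.16) + (-0.32)(-0.25)
  = +0.1100 +0.3096 +0.0128 +0.0800 = 0.5124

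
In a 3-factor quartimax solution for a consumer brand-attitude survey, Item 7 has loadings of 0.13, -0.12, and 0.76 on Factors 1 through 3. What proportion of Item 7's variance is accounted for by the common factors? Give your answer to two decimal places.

h² = 0.13² + (-0.12)² + 0.76² = 0.0169 + 0.0144 + 0.5776 = 0.6089

0.61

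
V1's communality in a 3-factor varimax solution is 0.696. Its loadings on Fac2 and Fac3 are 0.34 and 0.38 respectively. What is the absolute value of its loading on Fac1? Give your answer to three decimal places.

Under orthogonal rotation h² = Σλ², so λ_Fac1² = h² − (0.2600) = 0.696 − 0.2600 = 0.4360.
|λ| = √0.4360 = 0.6603.

0.660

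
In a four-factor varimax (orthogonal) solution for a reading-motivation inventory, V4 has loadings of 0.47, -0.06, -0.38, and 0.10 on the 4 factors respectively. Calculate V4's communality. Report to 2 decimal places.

h² = 0.47² + (-0.06)² + (-0.38)² + 0.10² = 0.2209 + 0.0036 + 0.1444 + 0.0100 = 0.3789

0.38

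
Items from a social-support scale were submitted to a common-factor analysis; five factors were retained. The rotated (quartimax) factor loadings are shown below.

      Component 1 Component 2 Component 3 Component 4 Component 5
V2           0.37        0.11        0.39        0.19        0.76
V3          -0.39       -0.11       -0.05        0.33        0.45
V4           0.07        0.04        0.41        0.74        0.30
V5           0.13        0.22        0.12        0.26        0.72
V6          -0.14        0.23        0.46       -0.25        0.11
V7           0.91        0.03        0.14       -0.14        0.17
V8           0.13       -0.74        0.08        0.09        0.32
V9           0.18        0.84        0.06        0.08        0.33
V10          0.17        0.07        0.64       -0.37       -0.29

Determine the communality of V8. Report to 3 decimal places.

h² = 0.13² + (-0.74)² + 0.08² + 0.09² + 0.32² = 0.0169 + 0.5476 + 0.0064 + 0.0081 + 0.1024 = 0.6814

0.681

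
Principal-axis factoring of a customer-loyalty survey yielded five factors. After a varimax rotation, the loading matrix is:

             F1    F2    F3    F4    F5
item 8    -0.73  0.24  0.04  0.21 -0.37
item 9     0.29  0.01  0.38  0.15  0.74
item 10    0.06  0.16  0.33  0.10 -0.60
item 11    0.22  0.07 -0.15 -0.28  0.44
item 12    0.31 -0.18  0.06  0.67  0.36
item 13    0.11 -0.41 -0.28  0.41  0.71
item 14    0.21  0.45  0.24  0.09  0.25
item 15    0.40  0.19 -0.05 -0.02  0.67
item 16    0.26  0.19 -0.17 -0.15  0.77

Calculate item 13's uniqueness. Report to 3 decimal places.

0.069

h² = 0.11² + (-0.41)² + (-0.28)² + 0.41² + 0.71² = 0.0121 + 0.1681 + 0.0784 + 0.1681 + 0.5041 = 0.9308
Uniqueness u² = 1 − h² = 1 − 0.9308 = 0.0692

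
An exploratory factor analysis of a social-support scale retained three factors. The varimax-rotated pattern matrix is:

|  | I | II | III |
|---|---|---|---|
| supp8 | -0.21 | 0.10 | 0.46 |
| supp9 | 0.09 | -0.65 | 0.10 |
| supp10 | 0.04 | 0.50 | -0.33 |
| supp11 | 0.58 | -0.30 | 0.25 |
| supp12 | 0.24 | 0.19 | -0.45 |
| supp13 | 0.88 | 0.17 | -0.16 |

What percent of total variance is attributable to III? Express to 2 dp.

10.35%

SS loadings for III = 0.46² + 0.10² + (-0.33)² + 0.25² + (-0.45)² + (-0.16)² = 0.6211
With 6 standardized items, total variance = 6. Proportion = 0.6211/6 = 0.1035 → 10.35%.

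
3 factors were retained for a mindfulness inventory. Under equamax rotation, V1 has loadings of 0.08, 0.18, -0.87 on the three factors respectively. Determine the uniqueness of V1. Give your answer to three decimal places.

0.204

h² = 0.08² + 0.18² + (-0.87)² = 0.0064 + 0.0324 + 0.7569 = 0.7957
Uniqueness u² = 1 − h² = 1 − 0.7957 = 0.2043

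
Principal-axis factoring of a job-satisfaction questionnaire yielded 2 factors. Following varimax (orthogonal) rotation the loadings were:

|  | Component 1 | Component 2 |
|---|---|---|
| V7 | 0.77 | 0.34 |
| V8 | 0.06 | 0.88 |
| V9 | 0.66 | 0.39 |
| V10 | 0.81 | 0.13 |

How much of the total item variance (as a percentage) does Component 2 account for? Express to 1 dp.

SS loadings for Component 2 = 0.34² + 0.88² + 0.39² + 0.13² = 1.0590
With 4 standardized items, total variance = 4. Proportion = 1.0590/4 = 0.2647 → 26.47%.

26.5%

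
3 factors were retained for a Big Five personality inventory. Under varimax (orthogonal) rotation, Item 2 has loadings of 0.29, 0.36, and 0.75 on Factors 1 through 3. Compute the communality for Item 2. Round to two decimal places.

h² = 0.29² + 0.36² + 0.75² = 0.0841 + 0.1296 + 0.5625 = 0.7762

0.78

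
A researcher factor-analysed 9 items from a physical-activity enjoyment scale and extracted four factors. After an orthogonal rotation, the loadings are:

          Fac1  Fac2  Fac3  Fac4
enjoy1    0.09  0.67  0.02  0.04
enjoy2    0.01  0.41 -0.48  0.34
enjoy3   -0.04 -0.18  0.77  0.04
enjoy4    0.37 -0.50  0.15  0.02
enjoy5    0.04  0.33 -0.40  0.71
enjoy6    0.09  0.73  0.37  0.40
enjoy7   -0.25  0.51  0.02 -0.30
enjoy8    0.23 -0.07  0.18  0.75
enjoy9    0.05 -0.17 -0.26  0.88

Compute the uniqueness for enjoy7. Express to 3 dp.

0.587

h² = (-0.25)² + 0.51² + 0.02² + (-0.30)² = 0.0625 + 0.2601 + 0.0004 + 0.0900 = 0.4130
Uniqueness u² = 1 − h² = 1 − 0.4130 = 0.5870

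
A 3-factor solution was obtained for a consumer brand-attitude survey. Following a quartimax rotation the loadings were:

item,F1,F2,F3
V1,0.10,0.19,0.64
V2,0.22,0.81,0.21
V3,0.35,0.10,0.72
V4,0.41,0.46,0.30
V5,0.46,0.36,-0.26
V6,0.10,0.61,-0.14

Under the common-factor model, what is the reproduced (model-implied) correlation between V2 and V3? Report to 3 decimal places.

r̂ = Σ λ_i·λ_j across factors = (0.22)(0.35) + (0.81)(0.10) + (0.21)(0.72)
  = +0.0770 +0.0810 +0.1512 = 0.3092

0.309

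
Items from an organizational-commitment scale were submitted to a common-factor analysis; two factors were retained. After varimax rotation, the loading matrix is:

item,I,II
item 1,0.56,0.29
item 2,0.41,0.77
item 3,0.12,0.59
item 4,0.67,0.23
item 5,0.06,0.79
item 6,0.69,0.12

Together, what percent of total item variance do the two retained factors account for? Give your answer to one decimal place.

52.4%

Communalities: 0.3977, 0.7610, 0.3625, 0.5018, 0.6277, 0.4905; Σh² = 3.1412.
Total variance with 6 standardized items is 6, so the solution explains 3.1412/6 = 0.5235 = 52.35%.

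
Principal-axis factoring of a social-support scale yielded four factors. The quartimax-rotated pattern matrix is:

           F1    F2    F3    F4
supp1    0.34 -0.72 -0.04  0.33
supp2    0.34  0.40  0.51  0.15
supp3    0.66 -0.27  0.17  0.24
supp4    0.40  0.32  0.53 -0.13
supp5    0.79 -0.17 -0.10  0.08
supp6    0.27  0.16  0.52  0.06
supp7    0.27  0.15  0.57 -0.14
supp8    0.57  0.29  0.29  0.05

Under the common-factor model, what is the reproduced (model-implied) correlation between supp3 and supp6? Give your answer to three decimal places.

r̂ = Σ λ_i·λ_j across factors = (0.66)(0.27) + (-0.27)(0.16) + (0.17)(0.52) + (0.24)(0.06)
  = +0.1782 -0.0432 +0.0884 +0.0144 = 0.2378

0.238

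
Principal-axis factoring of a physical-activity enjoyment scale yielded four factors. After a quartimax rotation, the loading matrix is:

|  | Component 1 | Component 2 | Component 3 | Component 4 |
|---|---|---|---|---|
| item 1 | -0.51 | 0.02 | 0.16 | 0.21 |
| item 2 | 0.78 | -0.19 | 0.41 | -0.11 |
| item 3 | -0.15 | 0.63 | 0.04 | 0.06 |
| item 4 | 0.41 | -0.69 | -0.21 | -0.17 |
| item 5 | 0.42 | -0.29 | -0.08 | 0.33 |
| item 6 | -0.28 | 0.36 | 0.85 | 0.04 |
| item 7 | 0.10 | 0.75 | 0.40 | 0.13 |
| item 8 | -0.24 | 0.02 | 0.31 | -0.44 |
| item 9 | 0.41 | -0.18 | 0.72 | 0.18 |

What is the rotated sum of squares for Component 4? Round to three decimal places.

SS loadings for Component 4 = 0.21² + (-0.11)² + 0.06² + (-0.17)² + 0.33² + 0.04² + 0.13² + (-0.44)² + 0.18² = 0.0441 + 0.0121 + 0.0036 + 0.0289 + 0.1089 + 0.0016 + 0.0169 + 0.1936 + 0.0324 = 0.4421

0.442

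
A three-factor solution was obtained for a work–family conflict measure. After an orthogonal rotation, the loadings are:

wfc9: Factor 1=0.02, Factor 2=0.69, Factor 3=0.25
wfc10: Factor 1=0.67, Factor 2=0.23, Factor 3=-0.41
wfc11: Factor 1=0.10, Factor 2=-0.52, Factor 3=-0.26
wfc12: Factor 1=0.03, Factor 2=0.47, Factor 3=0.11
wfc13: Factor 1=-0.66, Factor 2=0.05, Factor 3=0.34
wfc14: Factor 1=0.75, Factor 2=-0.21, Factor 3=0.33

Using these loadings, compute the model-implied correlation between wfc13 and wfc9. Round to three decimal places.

r̂ = Σ λ_i·λ_j across factors = (-0.66)(0.02) + (0.05)(0.69) + (0.34)(0.25)
  = -0.0132 +0.0345 +0.0850 = 0.1063

0.106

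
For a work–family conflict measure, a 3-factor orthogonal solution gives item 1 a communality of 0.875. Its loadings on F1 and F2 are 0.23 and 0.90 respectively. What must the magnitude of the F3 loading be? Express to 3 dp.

Under orthogonal rotation h² = Σλ², so λ_F3² = h² − (0.8629) = 0.875 − 0.8629 = 0.0121.
|λ| = √0.0121 = 0.1100.

0.110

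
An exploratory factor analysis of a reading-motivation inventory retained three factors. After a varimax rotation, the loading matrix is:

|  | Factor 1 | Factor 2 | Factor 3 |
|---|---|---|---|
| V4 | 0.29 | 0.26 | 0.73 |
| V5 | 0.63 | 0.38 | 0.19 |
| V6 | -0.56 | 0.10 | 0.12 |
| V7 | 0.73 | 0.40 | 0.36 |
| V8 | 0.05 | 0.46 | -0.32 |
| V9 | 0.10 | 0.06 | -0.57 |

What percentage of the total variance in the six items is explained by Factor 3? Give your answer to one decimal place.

19.0%

SS loadings for Factor 3 = 0.73² + 0.19² + 0.12² + 0.36² + (-0.32)² + (-0.57)² = 1.1403
With 6 standardized items, total variance = 6. Proportion = 1.1403/6 = 0.1900 → 19.00%.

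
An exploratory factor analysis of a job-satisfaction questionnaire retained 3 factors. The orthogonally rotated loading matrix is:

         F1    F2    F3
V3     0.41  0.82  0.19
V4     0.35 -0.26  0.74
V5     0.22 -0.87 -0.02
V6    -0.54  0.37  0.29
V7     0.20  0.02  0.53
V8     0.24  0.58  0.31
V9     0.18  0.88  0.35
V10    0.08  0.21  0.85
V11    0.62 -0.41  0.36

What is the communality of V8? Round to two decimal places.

0.49

h² = 0.24² + 0.58² + 0.31² = 0.0576 + 0.3364 + 0.0961 = 0.4901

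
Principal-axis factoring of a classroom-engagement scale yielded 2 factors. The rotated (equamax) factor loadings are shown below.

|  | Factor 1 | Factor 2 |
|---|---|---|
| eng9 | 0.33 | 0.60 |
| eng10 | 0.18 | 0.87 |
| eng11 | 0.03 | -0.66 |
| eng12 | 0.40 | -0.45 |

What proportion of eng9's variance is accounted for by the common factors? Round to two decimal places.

0.47

h² = 0.33² + 0.60² = 0.1089 + 0.3600 = 0.4689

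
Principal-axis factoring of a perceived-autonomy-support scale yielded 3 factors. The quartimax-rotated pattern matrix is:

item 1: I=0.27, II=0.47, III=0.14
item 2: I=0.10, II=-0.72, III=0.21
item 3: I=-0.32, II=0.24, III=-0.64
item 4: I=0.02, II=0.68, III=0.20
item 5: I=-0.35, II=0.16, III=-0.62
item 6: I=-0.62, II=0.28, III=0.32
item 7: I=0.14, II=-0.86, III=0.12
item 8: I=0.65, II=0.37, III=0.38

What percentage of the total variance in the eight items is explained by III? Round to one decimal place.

14.5%

SS loadings for III = 0.14² + 0.21² + (-0.64)² + 0.20² + (-0.62)² + 0.32² + 0.12² + 0.38² = 1.1589
With 8 standardized items, total variance = 8. Proportion = 1.1589/8 = 0.1449 → 14.49%.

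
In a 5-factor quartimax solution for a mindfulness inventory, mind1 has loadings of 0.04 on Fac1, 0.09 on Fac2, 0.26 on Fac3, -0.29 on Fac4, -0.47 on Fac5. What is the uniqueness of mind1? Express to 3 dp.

0.618

h² = 0.04² + 0.09² + 0.26² + (-0.29)² + (-0.47)² = 0.0016 + 0.0081 + 0.0676 + 0.0841 + 0.2209 = 0.3823
Uniqueness u² = 1 − h² = 1 − 0.3823 = 0.6177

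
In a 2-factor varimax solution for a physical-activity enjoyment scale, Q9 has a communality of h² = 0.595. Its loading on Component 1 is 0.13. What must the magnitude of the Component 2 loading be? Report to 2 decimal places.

Under orthogonal rotation h² = Σλ², so λ_Component 2² = h² − (0.0169) = 0.595 − 0.0169 = 0.5781.
|λ| = √0.5781 = 0.7603.

0.76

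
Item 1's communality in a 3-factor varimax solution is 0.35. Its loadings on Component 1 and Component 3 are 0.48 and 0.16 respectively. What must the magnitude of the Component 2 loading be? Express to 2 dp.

0.31

Under orthogonal rotation h² = Σλ², so λ_Component 2² = h² − (0.2560) = 0.35 − 0.2560 = 0.0940.
|λ| = √0.0940 = 0.3066.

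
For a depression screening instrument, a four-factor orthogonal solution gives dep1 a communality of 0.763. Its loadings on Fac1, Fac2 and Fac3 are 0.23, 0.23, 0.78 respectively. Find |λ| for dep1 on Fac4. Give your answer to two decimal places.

0.22

Under orthogonal rotation h² = Σλ², so λ_Fac4² = h² − (0.7142) = 0.763 − 0.7142 = 0.0488.
|λ| = √0.0488 = 0.2209.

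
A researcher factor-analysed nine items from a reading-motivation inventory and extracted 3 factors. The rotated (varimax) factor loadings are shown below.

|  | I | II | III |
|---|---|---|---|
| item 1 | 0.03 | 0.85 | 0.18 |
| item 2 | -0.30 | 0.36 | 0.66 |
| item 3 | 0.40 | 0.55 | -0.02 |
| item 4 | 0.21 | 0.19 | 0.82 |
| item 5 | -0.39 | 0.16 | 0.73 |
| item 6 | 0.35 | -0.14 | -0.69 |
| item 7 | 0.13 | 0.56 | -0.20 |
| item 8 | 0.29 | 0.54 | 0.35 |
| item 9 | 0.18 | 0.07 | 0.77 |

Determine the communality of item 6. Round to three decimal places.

0.618

h² = 0.35² + (-0.14)² + (-0.69)² = 0.1225 + 0.0196 + 0.4761 = 0.6182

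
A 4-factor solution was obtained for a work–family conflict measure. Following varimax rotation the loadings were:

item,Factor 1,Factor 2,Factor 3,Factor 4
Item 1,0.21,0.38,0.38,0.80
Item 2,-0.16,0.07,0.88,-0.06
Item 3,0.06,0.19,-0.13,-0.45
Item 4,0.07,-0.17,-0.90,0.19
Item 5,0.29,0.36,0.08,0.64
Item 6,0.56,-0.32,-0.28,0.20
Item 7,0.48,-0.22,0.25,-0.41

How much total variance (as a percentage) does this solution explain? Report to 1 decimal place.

65.6%

Communalities: 0.9729, 0.8085, 0.2591, 0.8799, 0.6297, 0.5344, 0.5094; Σh² = 4.5939.
Total variance with 7 standardized items is 7, so the solution explains 4.5939/7 = 0.6563 = 65.63%.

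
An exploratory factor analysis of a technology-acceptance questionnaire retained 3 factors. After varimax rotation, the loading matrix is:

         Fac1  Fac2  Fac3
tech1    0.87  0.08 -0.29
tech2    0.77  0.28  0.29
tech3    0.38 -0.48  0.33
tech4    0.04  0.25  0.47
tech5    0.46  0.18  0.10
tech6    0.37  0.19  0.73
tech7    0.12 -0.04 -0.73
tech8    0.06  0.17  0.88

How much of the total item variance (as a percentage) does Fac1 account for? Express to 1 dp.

SS loadings for Fac1 = 0.87² + 0.77² + 0.38² + 0.04² + 0.46² + 0.37² + 0.12² + 0.06² = 1.8623
With 8 standardized items, total variance = 8. Proportion = 1.8623/8 = 0.2328 → 23.28%.

23.3%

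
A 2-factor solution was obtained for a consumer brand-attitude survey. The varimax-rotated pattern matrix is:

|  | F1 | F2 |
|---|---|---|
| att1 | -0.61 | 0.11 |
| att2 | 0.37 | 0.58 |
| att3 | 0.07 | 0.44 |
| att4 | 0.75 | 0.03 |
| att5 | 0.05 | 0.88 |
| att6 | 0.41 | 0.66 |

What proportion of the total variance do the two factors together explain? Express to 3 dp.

0.500

SS loadings by factor: 1.2470, 1.7530; total = 3.0000.
Total variance with 6 standardized items is 6, so the solution explains 3.0000/6 = 0.5000.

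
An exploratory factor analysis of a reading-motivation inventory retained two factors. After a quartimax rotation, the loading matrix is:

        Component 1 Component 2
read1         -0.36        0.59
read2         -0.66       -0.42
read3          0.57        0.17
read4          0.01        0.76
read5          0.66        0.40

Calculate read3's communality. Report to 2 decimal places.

h² = 0.57² + 0.17² = 0.3249 + 0.0289 = 0.3538

0.35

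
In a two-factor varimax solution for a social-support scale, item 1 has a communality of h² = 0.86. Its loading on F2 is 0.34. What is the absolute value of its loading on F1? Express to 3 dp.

0.863

Under orthogonal rotation h² = Σλ², so λ_F1² = h² − (0.1156) = 0.86 − 0.1156 = 0.7444.
|λ| = √0.7444 = 0.8628.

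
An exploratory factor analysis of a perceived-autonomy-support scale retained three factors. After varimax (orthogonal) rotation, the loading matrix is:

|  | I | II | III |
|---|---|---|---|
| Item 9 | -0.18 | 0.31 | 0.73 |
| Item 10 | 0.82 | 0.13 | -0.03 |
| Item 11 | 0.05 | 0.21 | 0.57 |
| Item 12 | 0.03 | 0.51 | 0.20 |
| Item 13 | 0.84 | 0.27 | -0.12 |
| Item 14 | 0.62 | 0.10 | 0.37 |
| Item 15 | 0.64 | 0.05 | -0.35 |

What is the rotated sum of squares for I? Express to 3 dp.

SS loadings for I = (-0.18)² + 0.82² + 0.05² + 0.03² + 0.84² + 0.62² + 0.64² = 0.0324 + 0.6724 + 0.0025 + 0.0009 + 0.7056 + 0.3844 + 0.4096 = 2.2078

2.208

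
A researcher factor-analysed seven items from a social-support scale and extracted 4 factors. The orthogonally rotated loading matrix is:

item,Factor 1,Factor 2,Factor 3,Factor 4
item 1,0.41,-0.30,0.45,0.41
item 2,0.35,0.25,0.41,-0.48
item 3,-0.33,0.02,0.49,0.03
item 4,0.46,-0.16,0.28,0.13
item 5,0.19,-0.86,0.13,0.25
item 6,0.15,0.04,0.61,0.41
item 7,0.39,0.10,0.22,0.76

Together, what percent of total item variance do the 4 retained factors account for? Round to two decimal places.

58.61%

SS loadings by factor: 0.8218, 0.9297, 1.1265, 1.2245; total = 4.1025.
Total variance with 7 standardized items is 7, so the solution explains 4.1025/7 = 0.5861 = 58.61%.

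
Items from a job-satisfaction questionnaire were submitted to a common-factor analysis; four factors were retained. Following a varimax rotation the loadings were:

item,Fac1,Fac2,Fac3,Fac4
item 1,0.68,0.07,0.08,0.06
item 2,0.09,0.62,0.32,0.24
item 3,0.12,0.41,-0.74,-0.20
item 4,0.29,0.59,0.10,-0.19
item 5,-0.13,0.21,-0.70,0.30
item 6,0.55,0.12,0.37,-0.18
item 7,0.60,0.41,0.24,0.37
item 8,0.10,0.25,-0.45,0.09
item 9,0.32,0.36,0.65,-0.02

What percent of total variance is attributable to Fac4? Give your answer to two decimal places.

SS loadings for Fac4 = 0.06² + 0.24² + (-0.20)² + (-0.19)² + 0.30² + (-0.18)² + 0.37² + 0.09² + (-0.02)² = 0.4051
With 9 standardized items, total variance = 9. Proportion = 0.4051/9 = 0.0450 → 4.50%.

4.50%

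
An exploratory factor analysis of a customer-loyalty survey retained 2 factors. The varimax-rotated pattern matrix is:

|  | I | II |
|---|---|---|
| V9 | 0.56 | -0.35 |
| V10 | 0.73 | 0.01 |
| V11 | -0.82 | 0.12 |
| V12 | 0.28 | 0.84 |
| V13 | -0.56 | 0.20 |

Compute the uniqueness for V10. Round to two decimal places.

h² = 0.73² + 0.01² = 0.5329 + 0.0001 = 0.5330
Uniqueness u² = 1 − h² = 1 − 0.5330 = 0.4670

0.47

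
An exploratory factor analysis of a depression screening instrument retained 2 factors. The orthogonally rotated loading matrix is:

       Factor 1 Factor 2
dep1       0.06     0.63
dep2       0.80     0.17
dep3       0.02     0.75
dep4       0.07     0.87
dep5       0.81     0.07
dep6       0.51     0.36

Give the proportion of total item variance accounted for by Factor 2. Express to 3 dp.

0.313

SS loadings for Factor 2 = 0.63² + 0.17² + 0.75² + 0.87² + 0.07² + 0.36² = 1.8797
Proportion of variance = 1.8797 / 6 = 0.3133.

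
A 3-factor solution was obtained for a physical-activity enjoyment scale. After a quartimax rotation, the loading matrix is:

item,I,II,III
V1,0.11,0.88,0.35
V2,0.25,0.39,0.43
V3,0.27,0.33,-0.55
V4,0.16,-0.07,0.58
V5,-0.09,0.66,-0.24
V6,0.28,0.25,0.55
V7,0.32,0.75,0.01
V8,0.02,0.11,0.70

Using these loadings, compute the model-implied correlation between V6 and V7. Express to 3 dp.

0.283

r̂ = Σ λ_i·λ_j across factors = (0.28)(0.32) + (0.25)(0.75) + (0.55)(0.01)
  = +0.0896 +0.1875 +0.0055 = 0.2826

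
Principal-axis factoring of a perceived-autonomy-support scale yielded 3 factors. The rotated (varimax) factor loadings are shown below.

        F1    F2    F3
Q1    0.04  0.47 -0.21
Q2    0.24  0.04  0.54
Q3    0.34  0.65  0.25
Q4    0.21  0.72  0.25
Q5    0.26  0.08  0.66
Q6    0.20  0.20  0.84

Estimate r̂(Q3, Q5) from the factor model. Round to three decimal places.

0.305

r̂ = Σ λ_i·λ_j across factors = (0.34)(0.26) + (0.65)(0.08) + (0.25)(0.66)
  = +0.0884 +0.0520 +0.1650 = 0.3054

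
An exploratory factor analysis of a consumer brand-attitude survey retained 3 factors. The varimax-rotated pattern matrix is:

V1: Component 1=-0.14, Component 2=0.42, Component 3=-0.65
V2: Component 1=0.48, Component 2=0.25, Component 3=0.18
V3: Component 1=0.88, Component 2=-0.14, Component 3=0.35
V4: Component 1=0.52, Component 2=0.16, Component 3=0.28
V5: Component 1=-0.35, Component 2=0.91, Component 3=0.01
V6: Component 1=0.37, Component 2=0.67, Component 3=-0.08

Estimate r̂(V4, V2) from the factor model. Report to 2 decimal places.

0.34

r̂ = Σ λ_i·λ_j across factors = (0.52)(0.48) + (0.16)(0.25) + (0.28)(0.18)
  = +0.2496 +0.0400 +0.0504 = 0.3400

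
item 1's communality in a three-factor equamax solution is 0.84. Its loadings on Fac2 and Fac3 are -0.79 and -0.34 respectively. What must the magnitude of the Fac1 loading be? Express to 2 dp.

0.32

Under orthogonal rotation h² = Σλ², so λ_Fac1² = h² − (0.7397) = 0.84 − 0.7397 = 0.1003.
|λ| = √0.1003 = 0.3167.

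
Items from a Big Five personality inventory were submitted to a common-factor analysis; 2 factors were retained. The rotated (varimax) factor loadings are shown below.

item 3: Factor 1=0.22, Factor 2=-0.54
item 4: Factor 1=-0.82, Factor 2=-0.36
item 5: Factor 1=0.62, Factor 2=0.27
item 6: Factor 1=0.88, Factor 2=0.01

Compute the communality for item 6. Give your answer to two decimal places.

0.77

h² = 0.88² + 0.01² = 0.7744 + 0.0001 = 0.7745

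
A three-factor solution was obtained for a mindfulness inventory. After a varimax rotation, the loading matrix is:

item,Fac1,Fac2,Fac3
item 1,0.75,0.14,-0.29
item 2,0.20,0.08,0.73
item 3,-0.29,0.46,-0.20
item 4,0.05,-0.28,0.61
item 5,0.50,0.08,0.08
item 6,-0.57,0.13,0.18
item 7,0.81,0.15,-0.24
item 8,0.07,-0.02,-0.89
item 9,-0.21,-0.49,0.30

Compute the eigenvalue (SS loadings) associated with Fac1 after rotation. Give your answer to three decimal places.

SS loadings for Fac1 = 0.75² + 0.20² + (-0.29)² + 0.05² + 0.50² + (-0.57)² + 0.81² + 0.07² + (-0.21)² = 0.5625 + 0.0400 + 0.0841 + 0.0025 + 0.2500 + 0.3249 + 0.6561 + 0.0049 + 0.0441 = 1.9691

1.969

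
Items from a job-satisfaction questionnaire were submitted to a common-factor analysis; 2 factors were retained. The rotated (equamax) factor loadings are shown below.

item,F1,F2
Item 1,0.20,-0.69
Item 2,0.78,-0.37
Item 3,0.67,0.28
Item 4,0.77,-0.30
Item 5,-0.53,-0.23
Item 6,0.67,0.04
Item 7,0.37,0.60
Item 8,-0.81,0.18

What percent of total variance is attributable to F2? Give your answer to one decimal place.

15.4%

SS loadings for F2 = (-0.69)² + (-0.37)² + 0.28² + (-0.30)² + (-0.23)² + 0.04² + 0.60² + 0.18² = 1.2283
With 8 standardized items, total variance = 8. Proportion = 1.2283/8 = 0.1535 → 15.35%.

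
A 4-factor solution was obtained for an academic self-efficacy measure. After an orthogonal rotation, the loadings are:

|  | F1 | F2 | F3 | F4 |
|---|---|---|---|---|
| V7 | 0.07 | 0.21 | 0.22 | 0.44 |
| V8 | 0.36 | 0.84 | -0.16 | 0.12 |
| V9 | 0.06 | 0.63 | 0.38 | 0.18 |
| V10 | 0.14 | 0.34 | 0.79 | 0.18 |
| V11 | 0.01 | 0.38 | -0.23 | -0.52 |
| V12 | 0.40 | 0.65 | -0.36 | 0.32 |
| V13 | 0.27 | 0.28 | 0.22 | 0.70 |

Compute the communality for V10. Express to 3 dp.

h² = 0.14² + 0.34² + 0.79² + 0.18² = 0.0196 + 0.1156 + 0.6241 + 0.0324 = 0.7917

0.792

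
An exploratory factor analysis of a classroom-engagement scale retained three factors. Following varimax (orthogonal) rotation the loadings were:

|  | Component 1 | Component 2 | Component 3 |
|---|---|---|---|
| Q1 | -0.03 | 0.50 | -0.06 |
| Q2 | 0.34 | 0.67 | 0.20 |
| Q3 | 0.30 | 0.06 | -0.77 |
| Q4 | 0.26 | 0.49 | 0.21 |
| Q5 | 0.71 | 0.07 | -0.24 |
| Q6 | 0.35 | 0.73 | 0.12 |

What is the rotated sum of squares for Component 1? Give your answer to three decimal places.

0.901

SS loadings for Component 1 = (-0.03)² + 0.34² + 0.30² + 0.26² + 0.71² + 0.35² = 0.0009 + 0.1156 + 0.0900 + 0.0676 + 0.5041 + 0.1225 = 0.9007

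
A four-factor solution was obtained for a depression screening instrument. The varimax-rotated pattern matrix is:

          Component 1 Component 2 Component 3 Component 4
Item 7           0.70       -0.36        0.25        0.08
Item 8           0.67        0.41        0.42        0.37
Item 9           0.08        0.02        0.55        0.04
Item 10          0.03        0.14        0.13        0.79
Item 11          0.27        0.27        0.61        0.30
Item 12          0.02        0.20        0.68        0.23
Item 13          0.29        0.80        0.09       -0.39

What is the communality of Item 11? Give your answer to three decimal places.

h² = 0.27² + 0.27² + 0.61² + 0.30² = 0.0729 + 0.0729 + 0.3721 + 0.0900 = 0.6079

0.608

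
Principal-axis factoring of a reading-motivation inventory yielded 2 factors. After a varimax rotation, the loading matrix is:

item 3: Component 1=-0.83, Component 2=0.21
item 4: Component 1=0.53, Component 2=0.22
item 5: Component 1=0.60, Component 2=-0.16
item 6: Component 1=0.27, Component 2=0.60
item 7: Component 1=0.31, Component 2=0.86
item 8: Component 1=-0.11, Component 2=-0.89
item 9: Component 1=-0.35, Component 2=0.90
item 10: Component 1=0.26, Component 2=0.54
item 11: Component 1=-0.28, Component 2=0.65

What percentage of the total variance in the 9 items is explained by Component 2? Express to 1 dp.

SS loadings for Component 2 = 0.21² + 0.22² + (-0.16)² + 0.60² + 0.86² + (-0.89)² + 0.90² + 0.54² + 0.65² = 3.5339
With 9 standardized items, total variance = 9. Proportion = 3.5339/9 = 0.3927 → 39.27%.

39.3%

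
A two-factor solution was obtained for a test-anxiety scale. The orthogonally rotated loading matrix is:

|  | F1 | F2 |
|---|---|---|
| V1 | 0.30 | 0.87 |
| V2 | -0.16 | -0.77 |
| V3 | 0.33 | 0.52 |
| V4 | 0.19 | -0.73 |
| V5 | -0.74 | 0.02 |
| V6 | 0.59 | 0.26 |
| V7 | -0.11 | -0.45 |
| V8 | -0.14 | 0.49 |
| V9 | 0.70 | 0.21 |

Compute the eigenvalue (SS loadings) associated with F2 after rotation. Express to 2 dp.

SS loadings for F2 = 0.87² + (-0.77)² + 0.52² + (-0.73)² + 0.02² + 0.26² + (-0.45)² + 0.49² + 0.21² = 0.7569 + 0.5929 + 0.2704 + 0.5329 + 0.0004 + 0.0676 + 0.2025 + 0.2401 + 0.0441 = 2.7078

2.71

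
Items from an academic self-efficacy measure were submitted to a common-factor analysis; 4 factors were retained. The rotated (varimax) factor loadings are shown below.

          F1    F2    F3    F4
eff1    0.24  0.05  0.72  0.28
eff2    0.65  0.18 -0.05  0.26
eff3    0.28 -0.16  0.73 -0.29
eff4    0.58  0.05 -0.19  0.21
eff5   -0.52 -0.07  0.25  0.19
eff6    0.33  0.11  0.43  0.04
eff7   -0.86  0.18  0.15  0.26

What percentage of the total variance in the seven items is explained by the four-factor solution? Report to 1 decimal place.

Communalities: 0.6569, 0.5250, 0.7210, 0.4191, 0.3739, 0.3075, 0.8621; Σh² = 3.8655.
Total variance with 7 standardized items is 7, so the solution explains 3.8655/7 = 0.5522 = 55.22%.

55.2%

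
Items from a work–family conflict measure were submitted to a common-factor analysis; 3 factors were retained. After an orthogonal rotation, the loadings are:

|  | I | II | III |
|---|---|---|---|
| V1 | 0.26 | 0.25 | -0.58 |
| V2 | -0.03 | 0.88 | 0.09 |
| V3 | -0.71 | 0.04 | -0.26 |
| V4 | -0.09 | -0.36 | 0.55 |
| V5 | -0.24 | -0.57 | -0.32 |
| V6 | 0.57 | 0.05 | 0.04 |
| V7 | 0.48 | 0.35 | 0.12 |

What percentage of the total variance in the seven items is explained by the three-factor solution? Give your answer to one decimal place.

49.2%

Communalities: 0.4665, 0.7834, 0.5733, 0.4402, 0.4849, 0.3290, 0.3673; Σh² = 3.4446.
Total variance with 7 standardized items is 7, so the solution explains 3.4446/7 = 0.4921 = 49.21%.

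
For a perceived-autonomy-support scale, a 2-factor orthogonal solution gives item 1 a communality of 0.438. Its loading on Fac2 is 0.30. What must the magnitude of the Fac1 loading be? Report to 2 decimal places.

0.59

Under orthogonal rotation h² = Σλ², so λ_Fac1² = h² − (0.0900) = 0.438 − 0.0900 = 0.3480.
|λ| = √0.3480 = 0.5899.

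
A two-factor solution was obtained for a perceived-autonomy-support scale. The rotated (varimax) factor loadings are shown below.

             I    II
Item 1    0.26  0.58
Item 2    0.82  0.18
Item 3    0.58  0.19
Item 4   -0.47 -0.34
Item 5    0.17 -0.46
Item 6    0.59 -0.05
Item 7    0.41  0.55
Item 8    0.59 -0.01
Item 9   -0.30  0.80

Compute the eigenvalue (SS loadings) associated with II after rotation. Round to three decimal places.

1.677

SS loadings for II = 0.58² + 0.18² + 0.19² + (-0.34)² + (-0.46)² + (-0.05)² + 0.55² + (-0.01)² + 0.80² = 0.3364 + 0.0324 + 0.0361 + 0.1156 + 0.2116 + 0.0025 + 0.3025 + 0.0001 + 0.6400 = 1.6772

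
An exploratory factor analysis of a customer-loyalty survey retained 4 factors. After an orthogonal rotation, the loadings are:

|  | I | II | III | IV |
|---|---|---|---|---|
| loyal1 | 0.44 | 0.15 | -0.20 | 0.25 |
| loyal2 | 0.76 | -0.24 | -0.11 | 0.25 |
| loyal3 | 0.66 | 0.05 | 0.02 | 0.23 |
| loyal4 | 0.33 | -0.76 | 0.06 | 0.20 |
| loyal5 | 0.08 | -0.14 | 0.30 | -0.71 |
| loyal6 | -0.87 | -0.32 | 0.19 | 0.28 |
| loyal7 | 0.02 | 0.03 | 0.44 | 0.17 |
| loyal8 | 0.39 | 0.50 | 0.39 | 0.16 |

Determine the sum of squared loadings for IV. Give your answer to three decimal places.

SS loadings for IV = 0.25² + 0.25² + 0.23² + 0.20² + (-0.71)² + 0.28² + 0.17² + 0.16² = 0.0625 + 0.0625 + 0.0529 + 0.0400 + 0.5041 + 0.0784 + 0.0289 + 0.0256 = 0.8549

0.855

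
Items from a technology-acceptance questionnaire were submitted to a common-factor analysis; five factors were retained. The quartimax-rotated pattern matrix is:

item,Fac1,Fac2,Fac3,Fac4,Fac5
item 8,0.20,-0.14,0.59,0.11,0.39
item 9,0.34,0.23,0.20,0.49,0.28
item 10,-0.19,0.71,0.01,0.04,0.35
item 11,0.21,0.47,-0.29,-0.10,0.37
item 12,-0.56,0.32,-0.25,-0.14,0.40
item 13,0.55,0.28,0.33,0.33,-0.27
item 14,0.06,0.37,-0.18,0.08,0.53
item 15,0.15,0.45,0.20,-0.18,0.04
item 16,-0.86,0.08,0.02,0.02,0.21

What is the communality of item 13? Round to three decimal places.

h² = 0.55² + 0.28² + 0.33² + 0.33² + (-0.27)² = 0.3025 + 0.0784 + 0.1089 + 0.1089 + 0.0729 = 0.6716

0.672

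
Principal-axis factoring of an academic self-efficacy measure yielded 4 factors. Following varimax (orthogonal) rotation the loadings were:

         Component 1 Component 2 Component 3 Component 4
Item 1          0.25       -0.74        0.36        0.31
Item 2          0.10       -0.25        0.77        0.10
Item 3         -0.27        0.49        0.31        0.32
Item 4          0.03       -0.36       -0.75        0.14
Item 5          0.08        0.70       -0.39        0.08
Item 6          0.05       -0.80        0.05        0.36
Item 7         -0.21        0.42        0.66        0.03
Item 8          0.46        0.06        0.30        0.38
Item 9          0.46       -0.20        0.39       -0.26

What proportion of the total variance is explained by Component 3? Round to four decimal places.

0.2459

SS loadings for Component 3 = 0.36² + 0.77² + 0.31² + (-0.75)² + (-0.39)² + 0.05² + 0.66² + 0.30² + 0.39² = 2.2134
Proportion of variance = 2.2134 / 9 = 0.2459.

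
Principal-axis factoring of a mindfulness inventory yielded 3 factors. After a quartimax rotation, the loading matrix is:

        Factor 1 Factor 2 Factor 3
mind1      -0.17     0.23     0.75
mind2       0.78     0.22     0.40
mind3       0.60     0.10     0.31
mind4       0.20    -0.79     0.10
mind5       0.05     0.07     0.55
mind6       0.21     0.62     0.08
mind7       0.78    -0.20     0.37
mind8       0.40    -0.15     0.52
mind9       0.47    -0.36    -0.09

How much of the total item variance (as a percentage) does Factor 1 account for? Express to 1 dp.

23.0%

SS loadings for Factor 1 = (-0.17)² + 0.78² + 0.60² + 0.20² + 0.05² + 0.21² + 0.78² + 0.40² + 0.47² = 2.0732
With 9 standardized items, total variance = 9. Proportion = 2.0732/9 = 0.2304 → 23.04%.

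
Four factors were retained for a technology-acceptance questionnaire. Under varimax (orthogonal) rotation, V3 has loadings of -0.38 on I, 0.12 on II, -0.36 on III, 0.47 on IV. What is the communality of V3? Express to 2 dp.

h² = (-0.38)² + 0.12² + (-0.36)² + 0.47² = 0.1444 + 0.0144 + 0.1296 + 0.2209 = 0.5093

0.51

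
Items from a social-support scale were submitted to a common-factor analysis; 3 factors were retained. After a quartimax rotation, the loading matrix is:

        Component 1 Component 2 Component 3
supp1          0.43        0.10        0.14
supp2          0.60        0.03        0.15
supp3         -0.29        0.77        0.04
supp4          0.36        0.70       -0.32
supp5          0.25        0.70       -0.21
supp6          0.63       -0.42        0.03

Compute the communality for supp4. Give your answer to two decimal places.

h² = 0.36² + 0.70² + (-0.32)² = 0.1296 + 0.4900 + 0.1024 = 0.7220

0.72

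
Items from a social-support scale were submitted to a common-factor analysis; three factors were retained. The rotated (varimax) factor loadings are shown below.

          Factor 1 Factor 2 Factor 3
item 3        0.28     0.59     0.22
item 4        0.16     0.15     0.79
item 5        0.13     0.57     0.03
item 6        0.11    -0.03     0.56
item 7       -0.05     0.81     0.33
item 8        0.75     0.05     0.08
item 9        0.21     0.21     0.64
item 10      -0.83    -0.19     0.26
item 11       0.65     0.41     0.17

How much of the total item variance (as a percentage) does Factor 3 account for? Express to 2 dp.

17.87%

SS loadings for Factor 3 = 0.22² + 0.79² + 0.03² + 0.56² + 0.33² + 0.08² + 0.64² + 0.26² + 0.17² = 1.6084
With 9 standardized items, total variance = 9. Proportion = 1.6084/9 = 0.1787 → 17.87%.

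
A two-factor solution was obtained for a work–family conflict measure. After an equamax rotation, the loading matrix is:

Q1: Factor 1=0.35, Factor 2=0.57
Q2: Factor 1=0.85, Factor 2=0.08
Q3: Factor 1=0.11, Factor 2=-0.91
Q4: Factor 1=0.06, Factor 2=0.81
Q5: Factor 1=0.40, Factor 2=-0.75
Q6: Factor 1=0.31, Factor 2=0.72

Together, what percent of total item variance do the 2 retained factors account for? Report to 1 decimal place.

66.9%

Communalities: 0.4474, 0.7289, 0.8402, 0.6597, 0.7225, 0.6145; Σh² = 4.0132.
Total variance with 6 standardized items is 6, so the solution explains 4.0132/6 = 0.6689 = 66.89%.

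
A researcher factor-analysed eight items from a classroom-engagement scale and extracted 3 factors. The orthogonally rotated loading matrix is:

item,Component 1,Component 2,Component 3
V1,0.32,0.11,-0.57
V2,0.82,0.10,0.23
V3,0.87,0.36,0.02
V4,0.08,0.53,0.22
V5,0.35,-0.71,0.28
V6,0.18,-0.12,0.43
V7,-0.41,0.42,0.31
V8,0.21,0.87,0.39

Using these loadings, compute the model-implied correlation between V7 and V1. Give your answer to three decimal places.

r̂ = Σ λ_i·λ_j across factors = (-0.41)(0.32) + (0.42)(0.11) + (0.31)(-0.57)
  = -0.1312 +0.0462 -0.1767 = -0.2617

-0.262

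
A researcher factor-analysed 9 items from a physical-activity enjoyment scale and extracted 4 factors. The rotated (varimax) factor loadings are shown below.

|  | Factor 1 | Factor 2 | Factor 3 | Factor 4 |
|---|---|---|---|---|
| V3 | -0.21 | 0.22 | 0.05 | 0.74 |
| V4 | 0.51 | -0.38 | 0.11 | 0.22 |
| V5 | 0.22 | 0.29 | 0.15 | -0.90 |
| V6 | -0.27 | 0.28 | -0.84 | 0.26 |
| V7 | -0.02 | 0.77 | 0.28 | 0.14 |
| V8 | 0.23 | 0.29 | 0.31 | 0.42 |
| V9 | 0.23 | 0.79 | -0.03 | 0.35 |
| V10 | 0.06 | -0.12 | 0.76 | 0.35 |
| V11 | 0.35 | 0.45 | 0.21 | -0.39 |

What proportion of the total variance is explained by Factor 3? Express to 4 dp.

SS loadings for Factor 3 = 0.05² + 0.11² + 0.15² + (-0.84)² + 0.28² + 0.31² + (-0.03)² + 0.76² + 0.21² = 1.5398
Proportion of variance = 1.5398 / 9 = 0.1711.

0.1711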